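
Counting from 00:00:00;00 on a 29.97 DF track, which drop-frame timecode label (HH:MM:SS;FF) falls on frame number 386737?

Each 10-minute DF block holds 10 × 60 × 30 − 9 × 2 = 17982 frames. 386737 ÷ 17982 → 21 full blocks, remainder 9115.
Within the partial block the first minute is 1800 frames and each further minute 1798, so 5 further minute boundaries passed. Total skipped labels = 18 × 21 + 2 × 5 = 388.
Non-drop label index = 386737 + 388 = 387125; at 30 labels/s that is 03:35:04:05, i.e. DF 03:35:04;05.

03:35:04;05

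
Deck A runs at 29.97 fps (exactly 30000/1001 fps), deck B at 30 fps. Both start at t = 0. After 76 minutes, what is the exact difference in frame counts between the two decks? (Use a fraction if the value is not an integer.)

136800/1001 frames

76 min = 4560 s.
A emits 30000/1001 × 4560 = 136800000/1001 frames; B emits 30 × 4560 = 136800.
Difference = 136800/1001 frames (≈ 136.6633); B is ahead of A.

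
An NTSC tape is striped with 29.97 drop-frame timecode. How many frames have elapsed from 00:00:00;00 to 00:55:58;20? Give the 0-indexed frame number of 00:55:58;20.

As if non-drop at 30 labels/s: (0 × 3600 + 55 × 60 + 58) × 30 + 20 = 100760.
Minute boundaries passed: 55; those not divisible by 10: 55 − 5 = 50; dropped labels = 2 × 50 = 100.
Actual frame index = 100760 − 100 = 100660.

100660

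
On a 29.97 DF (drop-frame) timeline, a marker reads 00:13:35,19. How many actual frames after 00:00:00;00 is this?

24445

As if non-drop at 30 labels/s: (0 × 3600 + 13 × 60 + 35) × 30 + 19 = 24469.
Minute boundaries passed: 13; those not divisible by 10: 13 − 1 = 12; dropped labels = 2 × 12 = 24.
Actual frame index = 24469 − 24 = 24445.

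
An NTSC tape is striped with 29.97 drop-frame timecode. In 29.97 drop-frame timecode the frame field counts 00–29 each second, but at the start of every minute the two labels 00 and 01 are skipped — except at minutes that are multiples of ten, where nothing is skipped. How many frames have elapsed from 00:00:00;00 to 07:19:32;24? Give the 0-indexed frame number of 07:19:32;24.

As if non-drop at 30 labels/s: (7 × 3600 + 19 × 60 + 32) × 30 + 24 = 791184.
Minute boundaries passed: 439; those not divisible by 10: 439 − 43 = 396; dropped labels = 2 × 396 = 792.
Actual frame index = 791184 − 792 = 790392.

790392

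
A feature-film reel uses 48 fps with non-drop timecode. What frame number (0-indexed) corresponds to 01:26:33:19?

249283

Total seconds to the label: (1 × 3600 + 26 × 60 + 33) = 5193.
Frame index = 5193 × 48 + 19 = 249283.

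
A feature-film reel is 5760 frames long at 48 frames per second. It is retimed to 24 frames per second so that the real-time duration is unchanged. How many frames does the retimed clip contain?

Target frames = source frames × (target rate / source rate) = 5760 × (24)/(48) = 5760 × 1/2 = 2880.

2880 frames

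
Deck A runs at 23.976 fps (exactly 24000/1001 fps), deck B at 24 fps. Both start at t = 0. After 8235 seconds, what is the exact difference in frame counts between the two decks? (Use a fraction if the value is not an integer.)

197640/1001 frames

A emits 24000/1001 × 8235 = 197640000/1001 frames; B emits 24 × 8235 = 197640.
Difference = 197640/1001 frames (≈ 197.4426); B is ahead of A.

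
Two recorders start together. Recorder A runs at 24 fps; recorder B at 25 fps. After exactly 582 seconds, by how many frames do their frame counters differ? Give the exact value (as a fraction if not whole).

582 frames

A emits 24 × 582 = 13968 frames; B emits 25 × 582 = 14550.
Difference = 582 frames; B is ahead of A.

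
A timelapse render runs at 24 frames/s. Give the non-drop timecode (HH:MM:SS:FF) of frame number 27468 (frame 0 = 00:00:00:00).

27468 ÷ 24 = 1144 full seconds, remainder 12 frames.
1144 s = 0 h 19 min 4 s.
Timecode: 00:19:04:12.

00:19:04:12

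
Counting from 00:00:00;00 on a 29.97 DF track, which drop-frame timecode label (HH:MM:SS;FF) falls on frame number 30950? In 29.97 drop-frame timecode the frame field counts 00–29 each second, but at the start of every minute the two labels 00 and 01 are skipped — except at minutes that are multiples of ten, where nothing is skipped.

Each 10-minute DF block holds 10 × 60 × 30 − 9 × 2 = 17982 frames. 30950 ÷ 17982 → 1 full block, remainder 12968.
Within the partial block the first minute is 1800 frames and each further minute 1798, so 7 further minute boundaries passed. Total skipped labels = 18 × 1 + 2 × 7 = 32.
Non-drop label index = 30950 + 32 = 30982; at 30 labels/s that is 00:17:12:22, i.e. DF 00:17:12;22.

00:17:12;22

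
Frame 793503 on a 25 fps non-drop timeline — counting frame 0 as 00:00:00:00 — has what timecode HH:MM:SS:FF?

08:49:00:03

793503 ÷ 25 = 31740 full seconds, remainder 3 frames.
31740 s = 8 h 49 min 0 s.
Timecode: 08:49:00:03.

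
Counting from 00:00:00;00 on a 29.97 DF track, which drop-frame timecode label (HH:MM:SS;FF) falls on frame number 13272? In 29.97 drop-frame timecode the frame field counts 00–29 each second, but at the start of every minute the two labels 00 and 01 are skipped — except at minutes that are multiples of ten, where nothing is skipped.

00:07:22;26

Each 10-minute DF block holds 10 × 60 × 30 − 9 × 2 = 17982 frames. 13272 ÷ 17982 → 0 full blocks, remainder 13272.
Within the partial block the first minute is 1800 frames and each further minute 1798, so 7 further minute boundaries passed. Total skipped labels = 18 × 0 + 2 × 7 = 14.
Non-drop label index = 13272 + 14 = 13286; at 30 labels/s that is 00:07:22:26, i.e. DF 00:07:22;26.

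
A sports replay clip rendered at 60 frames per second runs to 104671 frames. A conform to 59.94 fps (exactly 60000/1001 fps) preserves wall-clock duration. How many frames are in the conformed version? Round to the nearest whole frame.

Frames at target rate = 104671 × (60000/1001) / (60) = 14953000/143 ≈ 104566.434.
Nearest whole frame: 104566.

104566 frames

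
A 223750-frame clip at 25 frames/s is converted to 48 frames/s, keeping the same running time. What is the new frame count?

Target frames = source frames × (target rate / source rate) = 223750 × (48)/(25) = 223750 × 48/25 = 429600.

429600 frames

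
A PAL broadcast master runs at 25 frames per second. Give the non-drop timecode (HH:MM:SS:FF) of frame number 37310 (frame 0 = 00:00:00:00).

37310 ÷ 25 = 1492 full seconds, remainder 10 frames.
1492 s = 0 h 24 min 52 s.
Timecode: 00:24:52:10.

00:24:52:10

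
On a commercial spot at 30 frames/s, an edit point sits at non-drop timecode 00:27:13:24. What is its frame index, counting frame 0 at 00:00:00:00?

49014

Total seconds to the label: (0 × 3600 + 27 × 60 + 13) = 1633.
Frame index = 1633 × 30 + 24 = 49014.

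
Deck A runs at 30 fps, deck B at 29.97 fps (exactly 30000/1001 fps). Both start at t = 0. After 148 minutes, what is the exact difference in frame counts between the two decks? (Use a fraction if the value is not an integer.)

266400/1001 frames

148 min = 8880 s.
A emits 30 × 8880 = 266400 frames; B emits 30000/1001 × 8880 = 266400000/1001.
Difference = 266400/1001 frames (≈ 266.1339); B is behind A.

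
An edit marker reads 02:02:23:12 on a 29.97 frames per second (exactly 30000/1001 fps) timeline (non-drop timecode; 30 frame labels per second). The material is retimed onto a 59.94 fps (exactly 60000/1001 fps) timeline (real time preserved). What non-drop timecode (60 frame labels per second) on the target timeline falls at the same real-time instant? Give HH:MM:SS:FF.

Source frame index: (2×3600 + 2×60 + 23) × 30 + 12 = 220302.
Real time: 220302 / (30000/1001) = 36753717/5000 s.
Target frame: (36753717/5000) × (60000/1001) = 440604.
At 60 labels/s: frame 440604 → 02:02:23:24.

02:02:23:24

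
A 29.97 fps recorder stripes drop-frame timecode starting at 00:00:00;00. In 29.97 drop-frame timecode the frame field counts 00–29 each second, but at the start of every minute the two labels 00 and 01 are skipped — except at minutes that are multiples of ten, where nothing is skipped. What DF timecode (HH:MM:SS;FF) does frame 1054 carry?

Ten DF minutes hold 17982 frames, so frame 1054 lies in block 0 (frames 0–17981) with 1054 frames into that block.
The block's first minute is 1800 frames and the rest 1798 each; 1054 frames reaches minute 0, so 0 × 18 + 0 × 2 = 0 labels have been skipped so far.
Adding those back, label number 1054 + 0 = 1054 at 30 labels/s is 35 s + 4 f = 0 h 0 min 35 s frame 4, i.e. 00:00:35;04.

00:00:35;04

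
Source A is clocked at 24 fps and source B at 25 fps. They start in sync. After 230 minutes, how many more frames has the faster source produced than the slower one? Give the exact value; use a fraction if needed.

230 min = 13800 s.
A emits 24 × 13800 = 331200 frames; B emits 25 × 13800 = 345000.
Difference = 13800 frames; B is ahead of A.

13800 frames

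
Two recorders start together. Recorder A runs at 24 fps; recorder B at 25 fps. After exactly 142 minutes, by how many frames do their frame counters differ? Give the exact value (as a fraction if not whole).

142 min = 8520 s.
A emits 24 × 8520 = 204480 frames; B emits 25 × 8520 = 213000.
Difference = 8520 frames; B is ahead of A.

8520 frames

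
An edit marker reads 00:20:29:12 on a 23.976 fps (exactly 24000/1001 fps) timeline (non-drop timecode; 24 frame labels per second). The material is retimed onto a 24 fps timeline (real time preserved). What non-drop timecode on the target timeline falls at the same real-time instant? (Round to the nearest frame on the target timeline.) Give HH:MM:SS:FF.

00:20:30:18

Source frame index: (0×3600 + 20×60 + 29) × 24 + 12 = 29508.
Real time: 29508 / (24000/1001) = 2461459/2000 s.
Target frame: (2461459/2000) × (24) = 7384377/250 ≈ 29537.508 → 29538.
At 24 labels/s: frame 29538 → 00:20:30:18.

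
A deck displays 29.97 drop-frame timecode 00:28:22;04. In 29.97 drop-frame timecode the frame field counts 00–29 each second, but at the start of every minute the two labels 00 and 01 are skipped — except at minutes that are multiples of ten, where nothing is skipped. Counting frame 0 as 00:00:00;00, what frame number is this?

As if non-drop at 30 labels/s: (0 × 3600 + 28 × 60 + 22) × 30 + 4 = 51064.
Minute boundaries passed: 28; those not divisible by 10: 28 − 2 = 26; dropped labels = 2 × 26 = 52.
Actual frame index = 51064 − 52 = 51012.

51012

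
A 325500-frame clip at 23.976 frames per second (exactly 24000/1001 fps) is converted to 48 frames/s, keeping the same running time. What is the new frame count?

Target frames = source frames × (target rate / source rate) = 325500 × (48)/(24000/1001) = 325500 × 1001/500 = 651651.

651651 frames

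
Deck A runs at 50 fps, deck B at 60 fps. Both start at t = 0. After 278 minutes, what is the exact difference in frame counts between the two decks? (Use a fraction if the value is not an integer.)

278 min = 16680 s.
A emits 50 × 16680 = 834000 frames; B emits 60 × 16680 = 1000800.
Difference = 166800 frames; B is ahead of A.

166800 frames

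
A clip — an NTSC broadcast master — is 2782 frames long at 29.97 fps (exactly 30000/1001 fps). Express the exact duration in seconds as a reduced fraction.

Running time = 2782 ÷ (30000/1001) = 2782 × 1001/30000 = 1392391/15000 s.

1392391/15000 seconds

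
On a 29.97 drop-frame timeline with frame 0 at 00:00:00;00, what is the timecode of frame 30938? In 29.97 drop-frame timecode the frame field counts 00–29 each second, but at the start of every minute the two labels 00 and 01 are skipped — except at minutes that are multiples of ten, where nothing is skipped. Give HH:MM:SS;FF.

Ten DF minutes hold 17982 frames, so frame 30938 lies in block 1 (frames 17982–35963) with 12956 frames into that block.
The block's first minute is 1800 frames and the rest 1798 each; 12956 frames reaches minute 7, so 1 × 18 + 7 × 2 = 32 labels have been skipped so far.
Adding those back, label number 30938 + 32 = 30970 at 30 labels/s is 1032 s + 10 f = 0 h 17 min 12 s frame 10, i.e. 00:17:12;10.

00:17:12;10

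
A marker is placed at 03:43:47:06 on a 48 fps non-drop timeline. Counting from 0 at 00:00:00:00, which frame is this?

Total seconds to the label: (3 × 3600 + 43 × 60 + 47) = 13427.
Frame index = 13427 × 48 + 6 = 644502.

frame 644502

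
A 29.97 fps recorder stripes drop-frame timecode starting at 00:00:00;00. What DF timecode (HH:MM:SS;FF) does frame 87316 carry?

00:48:33;14

Ten DF minutes hold 17982 frames, so frame 87316 lies in block 4 (frames 71928–89909) with 15388 frames into that block.
The block's first minute is 1800 frames and the rest 1798 each; 15388 frames reaches minute 8, so 4 × 18 + 8 × 2 = 88 labels have been skipped so far.
Adding those back, label number 87316 + 88 = 87404 at 30 labels/s is 2913 s + 14 f = 0 h 48 min 33 s frame 14, i.e. 00:48:33;14.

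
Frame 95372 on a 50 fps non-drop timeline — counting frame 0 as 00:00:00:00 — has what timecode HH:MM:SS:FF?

00:31:47:22

95372 ÷ 50 = 1907 full seconds, remainder 22 frames.
1907 s = 0 h 31 min 47 s.
Timecode: 00:31:47:22.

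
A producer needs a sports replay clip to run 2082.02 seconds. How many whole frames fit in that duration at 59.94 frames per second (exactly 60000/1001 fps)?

Frames = 2082.02 × 60000/1001 = 124921200/1001 ≈ 124796.4036.
Complete frames: 124796.

124796 frames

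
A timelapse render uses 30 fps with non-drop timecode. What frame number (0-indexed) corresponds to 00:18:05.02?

32552

Total seconds to the label: (0 × 3600 + 18 × 60 + 5) = 1085.
Frame index = 1085 × 30 + 2 = 32552.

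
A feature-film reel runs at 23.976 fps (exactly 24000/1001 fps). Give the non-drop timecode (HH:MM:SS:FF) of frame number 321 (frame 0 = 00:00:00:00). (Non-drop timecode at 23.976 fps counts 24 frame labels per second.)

00:00:13:09

321 ÷ 24 = 13 full seconds, remainder 9 frames.
13 s = 0 h 0 min 13 s.
Timecode: 00:00:13:09.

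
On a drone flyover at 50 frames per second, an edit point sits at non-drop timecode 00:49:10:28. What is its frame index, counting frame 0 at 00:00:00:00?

147528

Total seconds to the label: (0 × 3600 + 49 × 60 + 10) = 2950.
Frame index = 2950 × 50 + 28 = 147528.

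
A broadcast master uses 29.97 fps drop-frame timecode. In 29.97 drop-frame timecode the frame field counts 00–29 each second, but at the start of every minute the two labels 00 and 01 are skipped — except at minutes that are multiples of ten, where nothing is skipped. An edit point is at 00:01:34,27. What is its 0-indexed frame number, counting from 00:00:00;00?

2845

As if non-drop at 30 labels/s: (0 × 3600 + 1 × 60 + 34) × 30 + 27 = 2847.
Minute boundaries passed: 1; those not divisible by 10: 1 − 0 = 1; dropped labels = 2 × 1 = 2.
Actual frame index = 2847 − 2 = 2845.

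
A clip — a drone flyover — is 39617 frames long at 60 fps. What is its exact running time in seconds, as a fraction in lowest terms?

Running time = 39617 ÷ (60) = 39617 × 1/60 = 39617/60 s.

39617/60 seconds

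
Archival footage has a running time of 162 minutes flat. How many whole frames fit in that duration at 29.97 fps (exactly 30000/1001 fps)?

162 min = 9720 s.
Frames = 9720 × 30000/1001 = 291600000/1001 ≈ 291308.6913.
Complete frames: 291308.

291308 frames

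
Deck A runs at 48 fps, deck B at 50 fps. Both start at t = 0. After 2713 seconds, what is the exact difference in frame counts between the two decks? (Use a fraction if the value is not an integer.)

5426 frames

A emits 48 × 2713 = 130224 frames; B emits 50 × 2713 = 135650.
Difference = 5426 frames; B is ahead of A.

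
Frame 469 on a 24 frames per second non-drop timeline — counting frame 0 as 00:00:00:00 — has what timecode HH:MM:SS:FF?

00:00:19:13

469 ÷ 24 = 19 full seconds, remainder 13 frames.
19 s = 0 h 0 min 19 s.
Timecode: 00:00:19:13.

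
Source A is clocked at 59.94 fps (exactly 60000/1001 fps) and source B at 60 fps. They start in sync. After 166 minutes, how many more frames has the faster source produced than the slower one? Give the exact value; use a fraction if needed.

166 min = 9960 s.
A emits 60000/1001 × 9960 = 597600000/1001 frames; B emits 60 × 9960 = 597600.
Difference = 597600/1001 frames (≈ 597.0030); B is ahead of A.

597600/1001 frames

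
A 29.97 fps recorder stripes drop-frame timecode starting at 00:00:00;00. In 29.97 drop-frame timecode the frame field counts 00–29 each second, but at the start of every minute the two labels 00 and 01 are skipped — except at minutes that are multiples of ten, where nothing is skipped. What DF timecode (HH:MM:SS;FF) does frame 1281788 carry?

Each 10-minute DF block holds 10 × 60 × 30 − 9 × 2 = 17982 frames. 1281788 ÷ 17982 → 71 full blocks, remainder 5066.
Within the partial block the first minute is 1800 frames and each further minute 1798, so 2 further minute boundaries passed. Total skipped labels = 18 × 71 + 2 × 2 = 1282.
Non-drop label index = 1281788 + 1282 = 1283070; at 30 labels/s that is 11:52:49:00, i.e. DF 11:52:49;00.

11:52:49;00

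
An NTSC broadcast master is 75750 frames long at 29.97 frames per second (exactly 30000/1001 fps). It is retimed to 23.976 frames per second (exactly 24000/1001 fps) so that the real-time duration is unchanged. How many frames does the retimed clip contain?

60600 frames

Target frames = source frames × (target rate / source rate) = 75750 × (24000/1001)/(30000/1001) = 75750 × 4/5 = 60600.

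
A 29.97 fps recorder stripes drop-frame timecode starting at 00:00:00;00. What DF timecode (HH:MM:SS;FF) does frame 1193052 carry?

Ten DF minutes hold 17982 frames, so frame 1193052 lies in block 66 (frames 1186812–1204793) with 6240 frames into that block.
The block's first minute is 1800 frames and the rest 1798 each; 6240 frames reaches minute 3, so 66 × 18 + 3 × 2 = 1194 labels have been skipped so far.
Adding those back, label number 1193052 + 1194 = 1194246 at 30 labels/s is 39808 s + 6 f = 11 h 3 min 28 s frame 6, i.e. 11:03:28;06.

11:03:28;06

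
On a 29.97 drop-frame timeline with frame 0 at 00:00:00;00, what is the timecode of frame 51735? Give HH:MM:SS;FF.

00:28:46;07

Ten DF minutes hold 17982 frames, so frame 51735 lies in block 2 (frames 35964–53945) with 15771 frames into that block.
The block's first minute is 1800 frames and the rest 1798 each; 15771 frames reaches minute 8, so 2 × 18 + 8 × 2 = 52 labels have been skipped so far.
Adding those back, label number 51735 + 52 = 51787 at 30 labels/s is 1726 s + 7 f = 0 h 28 min 46 s frame 7, i.e. 00:28:46;07.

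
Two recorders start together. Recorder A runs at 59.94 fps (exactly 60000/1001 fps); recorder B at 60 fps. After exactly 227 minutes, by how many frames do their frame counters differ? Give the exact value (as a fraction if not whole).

227 min = 13620 s.
A emits 60000/1001 × 13620 = 817200000/1001 frames; B emits 60 × 13620 = 817200.
Difference = 817200/1001 frames (≈ 816.3836); B is ahead of A.

817200/1001 frames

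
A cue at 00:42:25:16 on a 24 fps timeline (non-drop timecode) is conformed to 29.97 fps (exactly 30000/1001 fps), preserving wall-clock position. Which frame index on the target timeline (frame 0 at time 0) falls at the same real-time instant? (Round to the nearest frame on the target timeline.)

Source frame index: (0×3600 + 42×60 + 25) × 24 + 16 = 61096.
Real time: 61096 / (24) = 7637/3 s.
Target frame: (7637/3) × (30000/1001) = 10910000/143 ≈ 76293.706 → 76294.

frame 76294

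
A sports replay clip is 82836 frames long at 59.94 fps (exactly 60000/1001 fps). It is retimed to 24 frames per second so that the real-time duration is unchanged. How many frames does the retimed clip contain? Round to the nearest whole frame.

33168 frames

Frames at target rate = 82836 × (24) / (60000/1001) = 20729709/625 ≈ 33167.534.
Nearest whole frame: 33168.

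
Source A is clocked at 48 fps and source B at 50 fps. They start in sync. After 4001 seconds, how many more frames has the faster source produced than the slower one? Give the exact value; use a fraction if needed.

8002 frames

A emits 48 × 4001 = 192048 frames; B emits 50 × 4001 = 200050.
Difference = 8002 frames; B is ahead of A.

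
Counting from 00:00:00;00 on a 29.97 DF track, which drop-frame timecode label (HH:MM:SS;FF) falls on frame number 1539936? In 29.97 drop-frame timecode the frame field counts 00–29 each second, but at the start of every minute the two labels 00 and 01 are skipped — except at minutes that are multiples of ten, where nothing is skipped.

14:16:22;18

Ten DF minutes hold 17982 frames, so frame 1539936 lies in block 85 (frames 1528470–1546451) with 11466 frames into that block.
The block's first minute is 1800 frames and the rest 1798 each; 11466 frames reaches minute 6, so 85 × 18 + 6 × 2 = 1542 labels have been skipped so far.
Adding those back, label number 1539936 + 1542 = 1541478 at 30 labels/s is 51382 s + 18 f = 14 h 16 min 22 s frame 18, i.e. 14:16:22;18.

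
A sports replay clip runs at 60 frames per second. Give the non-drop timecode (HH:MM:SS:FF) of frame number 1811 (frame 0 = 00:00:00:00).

1811 ÷ 60 = 30 full seconds, remainder 11 frames.
30 s = 0 h 0 min 30 s.
Timecode: 00:00:30:11.

00:00:30:11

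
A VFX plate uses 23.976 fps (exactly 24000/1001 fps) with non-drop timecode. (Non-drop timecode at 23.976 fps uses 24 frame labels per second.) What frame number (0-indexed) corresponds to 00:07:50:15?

frame 11295

Total seconds to the label: (0 × 3600 + 7 × 60 + 50) = 470.
Frame index = 470 × 24 + 15 = 11295.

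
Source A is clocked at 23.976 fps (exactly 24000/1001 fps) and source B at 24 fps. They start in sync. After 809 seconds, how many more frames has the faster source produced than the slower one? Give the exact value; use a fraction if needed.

19416/1001 frames

A emits 24000/1001 × 809 = 19416000/1001 frames; B emits 24 × 809 = 19416.
Difference = 19416/1001 frames (≈ 19.3966); B is ahead of A.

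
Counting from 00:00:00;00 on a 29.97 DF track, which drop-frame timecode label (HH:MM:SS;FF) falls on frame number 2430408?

22:31:34;20

Ten DF minutes hold 17982 frames, so frame 2430408 lies in block 135 (frames 2427570–2445551) with 2838 frames into that block.
The block's first minute is 1800 frames and the rest 1798 each; 2838 frames reaches minute 1, so 135 × 18 + 1 × 2 = 2432 labels have been skipped so far.
Adding those back, label number 2430408 + 2432 = 2432840 at 30 labels/s is 81094 s + 20 f = 22 h 31 min 34 s frame 20, i.e. 22:31:34;20.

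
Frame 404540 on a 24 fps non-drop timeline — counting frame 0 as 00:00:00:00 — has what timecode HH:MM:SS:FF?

404540 ÷ 24 = 16855 full seconds, remainder 20 frames.
16855 s = 4 h 40 min 55 s.
Timecode: 04:40:55:20.

04:40:55:20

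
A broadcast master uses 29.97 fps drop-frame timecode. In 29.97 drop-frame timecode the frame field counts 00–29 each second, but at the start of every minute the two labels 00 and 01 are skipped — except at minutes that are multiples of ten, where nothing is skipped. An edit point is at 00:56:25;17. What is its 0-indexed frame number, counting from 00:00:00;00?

101465

As if non-drop at 30 labels/s: (0 × 3600 + 56 × 60 + 25) × 30 + 17 = 101567.
Minute boundaries passed: 56; those not divisible by 10: 56 − 5 = 51; dropped labels = 2 × 51 = 102.
Actual frame index = 101567 − 102 = 101465.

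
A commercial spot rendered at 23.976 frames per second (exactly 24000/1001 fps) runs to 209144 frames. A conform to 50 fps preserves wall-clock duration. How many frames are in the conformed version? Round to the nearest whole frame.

436152 frames

Frames at target rate = 209144 × (50) / (24000/1001) = 26169143/60 ≈ 436152.383.
Nearest whole frame: 436152.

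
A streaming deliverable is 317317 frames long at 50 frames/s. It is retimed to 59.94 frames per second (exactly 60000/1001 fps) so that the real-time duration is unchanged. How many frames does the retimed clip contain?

380400 frames

Target frames = source frames × (target rate / source rate) = 317317 × (60000/1001)/(50) = 317317 × 1200/1001 = 380400.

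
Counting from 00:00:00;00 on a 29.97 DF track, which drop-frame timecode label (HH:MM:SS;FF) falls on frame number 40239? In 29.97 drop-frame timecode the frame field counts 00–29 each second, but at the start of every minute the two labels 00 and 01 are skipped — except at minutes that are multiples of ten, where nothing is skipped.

00:22:22;19

Each 10-minute DF block holds 10 × 60 × 30 − 9 × 2 = 17982 frames. 40239 ÷ 17982 → 2 full blocks, remainder 4275.
Within the partial block the first minute is 1800 frames and each further minute 1798, so 2 further minute boundaries passed. Total skipped labels = 18 × 2 + 2 × 2 = 40.
Non-drop label index = 40239 + 40 = 40279; at 30 labels/s that is 00:22:22:19, i.e. DF 00:22:22;19.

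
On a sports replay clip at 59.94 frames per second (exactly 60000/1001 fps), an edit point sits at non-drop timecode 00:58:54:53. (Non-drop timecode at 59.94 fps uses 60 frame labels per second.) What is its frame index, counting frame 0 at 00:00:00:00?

212093

Total seconds to the label: (0 × 3600 + 58 × 60 + 54) = 3534.
Frame index = 3534 × 60 + 53 = 212093.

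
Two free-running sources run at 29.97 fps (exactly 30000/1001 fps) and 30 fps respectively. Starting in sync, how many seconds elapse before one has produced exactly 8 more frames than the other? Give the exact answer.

4004/15 seconds

The gap grows by |30 − 30000/1001| = 30/1001 frames per second.
Time for a 8-frame gap: 8 ÷ (30/1001) = 4004/15 s.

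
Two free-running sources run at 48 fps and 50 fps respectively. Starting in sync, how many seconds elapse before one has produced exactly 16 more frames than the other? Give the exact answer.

The gap grows by |50 − 48| = 2 frames per second.
Time for a 16-frame gap: 16 ÷ (2) = 8 s.

8 seconds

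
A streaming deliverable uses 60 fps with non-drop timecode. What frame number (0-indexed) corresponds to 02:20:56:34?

507394

Total seconds to the label: (2 × 3600 + 20 × 60 + 56) = 8456.
Frame index = 8456 × 60 + 34 = 507394.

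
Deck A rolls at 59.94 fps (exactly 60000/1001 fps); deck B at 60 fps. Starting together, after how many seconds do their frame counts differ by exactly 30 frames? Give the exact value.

500.5 seconds

The gap grows by |60 − 60000/1001| = 60/1001 frames per second.
Time for a 30-frame gap: 30 ÷ (60/1001) = 500.5 s.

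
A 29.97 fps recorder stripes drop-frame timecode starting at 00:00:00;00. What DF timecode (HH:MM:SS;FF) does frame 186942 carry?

01:43:57;18

Ten DF minutes hold 17982 frames, so frame 186942 lies in block 10 (frames 179820–197801) with 7122 frames into that block.
The block's first minute is 1800 frames and the rest 1798 each; 7122 frames reaches minute 3, so 10 × 18 + 3 × 2 = 186 labels have been skipped so far.
Adding those back, label number 186942 + 186 = 187128 at 30 labels/s is 6237 s + 18 f = 1 h 43 min 57 s frame 18, i.e. 01:43:57;18.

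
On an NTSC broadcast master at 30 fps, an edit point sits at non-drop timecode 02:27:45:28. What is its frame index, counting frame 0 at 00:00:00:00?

Total seconds to the label: (2 × 3600 + 27 × 60 + 45) = 8865.
Frame index = 8865 × 30 + 28 = 265978.

265978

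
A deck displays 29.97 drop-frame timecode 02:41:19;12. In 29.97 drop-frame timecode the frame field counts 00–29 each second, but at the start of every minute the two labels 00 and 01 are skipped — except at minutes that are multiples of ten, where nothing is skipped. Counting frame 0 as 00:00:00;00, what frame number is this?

290092

Complete 10-minute blocks: 16, each 17982 frames → 287712.
Remaining 1 whole minute in the current block: 1800 + 0 × 1798 = 1800 frames.
Within the current minute: 19 × 30 + 12 − 2 = 580 (labels ;00/;01 skipped at this minute). Total = 287712 + 1800 + 580 = 290092.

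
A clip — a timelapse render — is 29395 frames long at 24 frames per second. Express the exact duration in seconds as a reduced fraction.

29395/24 seconds

Running time = 29395 ÷ (24) = 29395 × 1/24 = 29395/24 s.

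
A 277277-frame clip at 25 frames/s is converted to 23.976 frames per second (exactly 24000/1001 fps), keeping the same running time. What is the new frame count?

265920 frames

Target frames = source frames × (target rate / source rate) = 277277 × (24000/1001)/(25) = 277277 × 960/1001 = 265920.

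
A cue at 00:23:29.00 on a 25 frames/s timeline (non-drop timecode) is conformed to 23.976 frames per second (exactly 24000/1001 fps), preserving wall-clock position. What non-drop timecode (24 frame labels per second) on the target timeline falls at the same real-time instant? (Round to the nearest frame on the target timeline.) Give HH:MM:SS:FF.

00:23:27:14

Source frame index: (0×3600 + 23×60 + 29) × 25 + 0 = 35225.
Real time: 35225 / (25) = 1409 s.
Target frame: (1409) × (24000/1001) = 33816000/1001 ≈ 33782.218 → 33782.
At 24 labels/s: frame 33782 → 00:23:27:14.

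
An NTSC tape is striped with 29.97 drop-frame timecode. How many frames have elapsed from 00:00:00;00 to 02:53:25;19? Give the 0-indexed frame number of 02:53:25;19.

As if non-drop at 30 labels/s: (2 × 3600 + 53 × 60 + 25) × 30 + 19 = 312169.
Minute boundaries passed: 173; those not divisible by 10: 173 − 17 = 156; dropped labels = 2 × 156 = 312.
Actual frame index = 312169 − 312 = 311857.

311857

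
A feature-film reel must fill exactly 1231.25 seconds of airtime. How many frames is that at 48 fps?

59100 frames

Frames = 1231.25 × 48 = 59100.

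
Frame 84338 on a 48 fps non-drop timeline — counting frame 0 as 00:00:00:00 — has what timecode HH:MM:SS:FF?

84338 ÷ 48 = 1757 full seconds, remainder 2 frames.
1757 s = 0 h 29 min 17 s.
Timecode: 00:29:17:02.

00:29:17:02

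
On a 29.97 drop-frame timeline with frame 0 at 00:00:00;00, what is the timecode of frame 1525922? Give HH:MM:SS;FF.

14:08:35;00

Each 10-minute DF block holds 10 × 60 × 30 − 9 × 2 = 17982 frames. 1525922 ÷ 17982 → 84 full blocks, remainder 15434.
Within the partial block the first minute is 1800 frames and each further minute 1798, so 8 further minute boundaries passed. Total skipped labels = 18 × 84 + 2 × 8 = 1528.
Non-drop label index = 1525922 + 1528 = 1527450; at 30 labels/s that is 14:08:35:00, i.e. DF 14:08:35;00.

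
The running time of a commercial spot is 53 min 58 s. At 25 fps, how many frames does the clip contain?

53 min 58 s = 3238 s.
Frames = 3238 × 25 = 80950.

80950 frames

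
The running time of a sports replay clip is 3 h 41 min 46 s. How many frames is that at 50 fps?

3 h 41 min 46 s = 13306 s.
Frames = 13306 × 50 = 665300.

665300 frames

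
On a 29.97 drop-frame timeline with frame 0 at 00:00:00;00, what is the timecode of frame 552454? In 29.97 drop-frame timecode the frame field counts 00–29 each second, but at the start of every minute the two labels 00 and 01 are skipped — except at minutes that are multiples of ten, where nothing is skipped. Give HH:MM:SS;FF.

Each 10-minute DF block holds 10 × 60 × 30 − 9 × 2 = 17982 frames. 552454 ÷ 17982 → 30 full blocks, remainder 12994.
Within the partial block the first minute is 1800 frames and each further minute 1798, so 7 further minute boundaries passed. Total skipped labels = 18 × 30 + 2 × 7 = 554.
Non-drop label index = 552454 + 554 = 553008; at 30 labels/s that is 05:07:13:18, i.e. DF 05:07:13;18.

05:07:13;18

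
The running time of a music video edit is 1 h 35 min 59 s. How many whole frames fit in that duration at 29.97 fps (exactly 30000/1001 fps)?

172597 frames

1 h 35 min 59 s = 5759 s.
Frames = 5759 × 30000/1001 = 13290000/77 ≈ 172597.4026.
Complete frames: 172597.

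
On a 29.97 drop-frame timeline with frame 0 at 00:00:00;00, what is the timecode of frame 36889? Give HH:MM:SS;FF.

00:20:30;25

Ten DF minutes hold 17982 frames, so frame 36889 lies in block 2 (frames 35964–53945) with 925 frames into that block.
The block's first minute is 1800 frames and the rest 1798 each; 925 frames reaches minute 0, so 2 × 18 + 0 × 2 = 36 labels have been skipped so far.
Adding those back, label number 36889 + 36 = 36925 at 30 labels/s is 1230 s + 25 f = 0 h 20 min 30 s frame 25, i.e. 00:20:30;25.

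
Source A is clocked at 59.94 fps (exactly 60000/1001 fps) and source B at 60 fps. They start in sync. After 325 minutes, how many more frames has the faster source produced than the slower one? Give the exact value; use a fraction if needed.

90000/77 frames

325 min = 19500 s.
A emits 60000/1001 × 19500 = 90000000/77 frames; B emits 60 × 19500 = 1170000.
Difference = 90000/77 frames (≈ 1168.8312); B is ahead of A.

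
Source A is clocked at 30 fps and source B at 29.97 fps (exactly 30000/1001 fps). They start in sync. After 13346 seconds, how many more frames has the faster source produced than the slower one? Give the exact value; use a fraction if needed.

A emits 30 × 13346 = 400380 frames; B emits 30000/1001 × 13346 = 400380000/1001.
Difference = 400380/1001 frames (≈ 399.9800); B is behind A.

400380/1001 frames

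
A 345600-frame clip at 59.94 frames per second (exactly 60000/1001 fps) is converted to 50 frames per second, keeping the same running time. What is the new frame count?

Target frames = source frames × (target rate / source rate) = 345600 × (50)/(60000/1001) = 345600 × 1001/1200 = 288288.

288288 frames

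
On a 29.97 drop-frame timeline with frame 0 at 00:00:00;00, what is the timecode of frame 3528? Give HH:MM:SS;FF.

Each 10-minute DF block holds 10 × 60 × 30 − 9 × 2 = 17982 frames. 3528 ÷ 17982 → 0 full blocks, remainder 3528.
Within the partial block the first minute is 1800 frames and each further minute 1798, so 1 further minute boundary passed. Total skipped labels = 18 × 0 + 2 × 1 = 2.
Non-drop label index = 3528 + 2 = 3530; at 30 labels/s that is 00:01:57:20, i.e. DF 00:01:57;20.

00:01:57;20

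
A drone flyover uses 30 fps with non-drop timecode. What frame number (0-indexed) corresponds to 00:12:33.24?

Total seconds to the label: (0 × 3600 + 12 × 60 + 33) = 753.
Frame index = 753 × 30 + 24 = 22614.

frame 22614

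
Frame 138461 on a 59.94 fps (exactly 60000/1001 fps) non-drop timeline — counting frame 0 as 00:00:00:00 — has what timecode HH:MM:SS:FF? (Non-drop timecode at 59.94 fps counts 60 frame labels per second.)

00:38:27:41

138461 ÷ 60 = 2307 full seconds, remainder 41 frames.
2307 s = 0 h 38 min 27 s.
Timecode: 00:38:27:41.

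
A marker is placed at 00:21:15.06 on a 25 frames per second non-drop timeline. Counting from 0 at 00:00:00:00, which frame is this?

frame 31881

Total seconds to the label: (0 × 3600 + 21 × 60 + 15) = 1275.
Frame index = 1275 × 25 + 6 = 31881.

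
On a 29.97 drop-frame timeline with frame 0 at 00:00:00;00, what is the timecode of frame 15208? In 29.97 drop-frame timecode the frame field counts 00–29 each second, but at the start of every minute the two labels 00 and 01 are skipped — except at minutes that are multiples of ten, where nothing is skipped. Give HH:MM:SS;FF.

Each 10-minute DF block holds 10 × 60 × 30 − 9 × 2 = 17982 frames. 15208 ÷ 17982 → 0 full blocks, remainder 15208.
Within the partial block the first minute is 1800 frames and each further minute 1798, so 8 further minute boundaries passed. Total skipped labels = 18 × 0 + 2 × 8 = 16.
Non-drop label index = 15208 + 16 = 15224; at 30 labels/s that is 00:08:27:14, i.e. DF 00:08:27;14.

00:08:27;14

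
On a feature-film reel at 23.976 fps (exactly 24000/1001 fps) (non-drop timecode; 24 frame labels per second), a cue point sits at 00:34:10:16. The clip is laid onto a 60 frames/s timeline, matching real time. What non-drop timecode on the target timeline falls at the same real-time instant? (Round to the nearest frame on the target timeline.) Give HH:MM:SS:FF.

00:34:12:43

Source frame index: (0×3600 + 34×60 + 10) × 24 + 16 = 49216.
Real time: 49216 / (24000/1001) = 769769/375 s.
Target frame: (769769/375) × (60) = 3079076/25 ≈ 123163.040 → 123163.
At 60 labels/s: frame 123163 → 00:34:12:43.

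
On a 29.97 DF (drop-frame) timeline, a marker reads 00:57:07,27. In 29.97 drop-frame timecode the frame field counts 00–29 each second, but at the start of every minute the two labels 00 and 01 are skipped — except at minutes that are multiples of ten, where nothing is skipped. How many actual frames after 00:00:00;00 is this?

102733

As if non-drop at 30 labels/s: (0 × 3600 + 57 × 60 + 7) × 30 + 27 = 102837.
Minute boundaries passed: 57; those not divisible by 10: 57 − 5 = 52; dropped labels = 2 × 52 = 104.
Actual frame index = 102837 − 104 = 102733.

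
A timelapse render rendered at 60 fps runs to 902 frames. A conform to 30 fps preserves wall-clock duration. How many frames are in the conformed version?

Frames at target rate = 902 × (30) / (60) = 451.

451 frames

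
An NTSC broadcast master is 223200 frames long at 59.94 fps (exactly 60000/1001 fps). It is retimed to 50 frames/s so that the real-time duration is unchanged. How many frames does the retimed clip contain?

186186 frames

Target frames = source frames × (target rate / source rate) = 223200 × (50)/(60000/1001) = 223200 × 1001/1200 = 186186.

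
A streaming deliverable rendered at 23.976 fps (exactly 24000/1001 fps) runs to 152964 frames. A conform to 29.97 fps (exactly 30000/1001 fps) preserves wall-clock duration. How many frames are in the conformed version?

191205 frames

Target frames = source frames × (target rate / source rate) = 152964 × (30000/1001)/(24000/1001) = 152964 × 5/4 = 191205.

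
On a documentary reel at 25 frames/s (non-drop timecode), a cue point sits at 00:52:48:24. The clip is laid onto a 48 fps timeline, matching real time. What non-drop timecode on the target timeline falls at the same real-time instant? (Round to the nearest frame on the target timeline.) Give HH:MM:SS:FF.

00:52:48:46

Source frame index: (0×3600 + 52×60 + 48) × 25 + 24 = 79224.
Real time: 79224 / (25) = 79224/25 s.
Target frame: (79224/25) × (48) = 3802752/25 ≈ 152110.080 → 152110.
At 48 labels/s: frame 152110 → 00:52:48:46.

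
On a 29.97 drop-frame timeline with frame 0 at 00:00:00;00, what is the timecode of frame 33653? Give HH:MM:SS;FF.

Each 10-minute DF block holds 10 × 60 × 30 − 9 × 2 = 17982 frames. 33653 ÷ 17982 → 1 full block, remainder 15671.
Within the partial block the first minute is 1800 frames and each further minute 1798, so 8 further minute boundaries passed. Total skipped labels = 18 × 1 + 2 × 8 = 34.
Non-drop label index = 33653 + 34 = 33687; at 30 labels/s that is 00:18:42:27, i.e. DF 00:18:42;27.

00:18:42;27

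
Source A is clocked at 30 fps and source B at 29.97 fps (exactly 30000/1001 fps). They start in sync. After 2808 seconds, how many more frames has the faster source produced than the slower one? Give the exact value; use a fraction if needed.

A emits 30 × 2808 = 84240 frames; B emits 30000/1001 × 2808 = 6480000/77.
Difference = 6480/77 frames (≈ 84.1558); B is behind A.

6480/77 frames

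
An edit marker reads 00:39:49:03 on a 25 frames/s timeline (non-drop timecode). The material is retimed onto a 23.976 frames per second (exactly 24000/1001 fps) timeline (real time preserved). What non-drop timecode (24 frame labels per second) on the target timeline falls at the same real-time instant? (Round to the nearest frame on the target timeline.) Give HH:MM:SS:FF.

00:39:46:18

Source frame index: (0×3600 + 39×60 + 49) × 25 + 3 = 59728.
Real time: 59728 / (25) = 59728/25 s.
Target frame: (59728/25) × (24000/1001) = 57338880/1001 ≈ 57281.598 → 57282.
At 24 labels/s: frame 57282 → 00:39:46:18.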